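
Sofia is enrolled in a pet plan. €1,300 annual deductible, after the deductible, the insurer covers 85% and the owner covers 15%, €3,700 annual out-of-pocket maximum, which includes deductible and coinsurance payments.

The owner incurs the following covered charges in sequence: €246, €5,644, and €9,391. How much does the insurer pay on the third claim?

€7,982.35

#1 (€246): fully absorbed by the deductible. Owner owes €246 (running OOP €246). Insurer: €246 − €246 = €0.
#2 (€5,644): deductible takes €1,054, €4,590 remains; 15% of €4,590 = €688.50. Cost to owner: €1,742.50. OOP to date €1,988.50. Insurer: €5,644 − €1,742.50 = €3,901.50.
#3 (€9,391): deductible already satisfied, so owner's share is 15% × €9,391 = €1,408.65. Owner owes €1,408.65 (running OOP €3,397.15). Insurer: €9,391 − €1,408.65 = €7,982.35.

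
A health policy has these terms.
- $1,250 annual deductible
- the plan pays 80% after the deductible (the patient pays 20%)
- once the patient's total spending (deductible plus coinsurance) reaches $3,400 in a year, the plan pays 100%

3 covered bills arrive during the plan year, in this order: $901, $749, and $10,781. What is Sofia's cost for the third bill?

Claim 1 — $901: fully absorbed by the deductible. Patient pays $901; OOP now $901.
Claim 2 — $749: $349 finishes the deductible; $400 goes to coinsurance; 20% of $400 = $80. Patient pays $429; OOP now $1,330.
Claim 3 — $10,781: deductible already satisfied, so patient's share is 20% × $10,781 = $2,156.20. Adding that to $1,330 gives $3,486.20, past the $3,400 cap; patient pays only $3,400 − $1,330 = $2,070.

$2,070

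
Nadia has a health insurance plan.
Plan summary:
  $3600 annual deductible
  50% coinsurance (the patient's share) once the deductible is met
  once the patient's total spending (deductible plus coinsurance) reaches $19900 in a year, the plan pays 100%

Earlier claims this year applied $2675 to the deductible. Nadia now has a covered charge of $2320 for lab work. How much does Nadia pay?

$1622.50

$2675 of the $3600 deductible is already met, leaving $925.
That leaves $2320 − $925 = $1395 for coinsurance.
Patient's 50% share of $1395 is $697.50.
Patient responsibility before any cap: $925 + $697.50 = $1622.50.
Cumulative spending $2675 + $1622.50 = $4297.50 stays under the $19900 maximum.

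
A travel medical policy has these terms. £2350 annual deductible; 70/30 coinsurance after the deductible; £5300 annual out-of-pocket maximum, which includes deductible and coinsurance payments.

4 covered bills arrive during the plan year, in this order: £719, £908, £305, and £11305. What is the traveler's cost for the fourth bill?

£3368

Claim 1 (£719): all of it applies to the deductible. Traveler owes £719 (running OOP £719).
Claim 2 (£908): entire amount goes to the deductible. Traveler pays £908; OOP now £1627.
Claim 3 (£305): fully absorbed by the deductible. Traveler owes £305 (running OOP £1932).
Claim 4 (£11305): £418 finishes the deductible; £10887 goes to coinsurance; coinsurance £10887 × 30% = £3266.10. Together that's £418 + £3266.10 = £3684.10. Adding that to £1932 gives £5616.10, past the £5300 cap; traveler pays only £5300 − £1932 = £3368.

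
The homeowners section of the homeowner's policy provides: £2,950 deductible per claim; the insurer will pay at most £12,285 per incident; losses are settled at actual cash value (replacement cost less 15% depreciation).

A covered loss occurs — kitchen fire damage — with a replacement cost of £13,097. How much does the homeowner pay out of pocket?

£4,914.55

Actual cash value after 15% depreciation: £13,097 × 85% = £11,132.45.
Subtract the deductible: £11,132.45 − £2,950 = £8,182.45.
£8,182.45 ≤ £12,285, so the limit doesn't bind; insurer pays £8,182.45.
The homeowner bears the rest of the original loss: £13,097 − £8,182.45 = £4,914.55.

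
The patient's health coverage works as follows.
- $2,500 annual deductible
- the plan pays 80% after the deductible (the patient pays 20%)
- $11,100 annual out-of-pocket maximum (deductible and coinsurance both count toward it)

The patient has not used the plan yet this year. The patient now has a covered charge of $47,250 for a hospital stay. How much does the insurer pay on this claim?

$36,150

The full $2,500 deductible is still open; $2,500 of this bill applies to it.
After the $2,500 deductible portion, $47,250 − $2,500 = $44,750 is subject to coinsurance.
Coinsurance: $44,750 × 20% = $8,950.
Patient responsibility before any cap: $2,500 + $8,950 = $11,450.
That would bring total out-of-pocket to $11,450, past the $11,100 cap. The patient is capped at $11,100 − $0 = $11,100 on this claim.
Insurer pays the balance: $47,250 − $11,100 = $36,150.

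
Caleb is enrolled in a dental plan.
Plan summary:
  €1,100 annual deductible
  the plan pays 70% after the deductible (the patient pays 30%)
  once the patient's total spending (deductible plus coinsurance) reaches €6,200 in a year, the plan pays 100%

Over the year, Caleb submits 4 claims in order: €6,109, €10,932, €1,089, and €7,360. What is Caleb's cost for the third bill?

Claim 1 — €6,109: deductible takes €1,100, €5,009 remains; coinsurance €5,009 × 30% = €1,502.70. Patient pays €2,602.70; OOP now €2,602.70.
Claim 2 — €10,932: deductible met; 30% of €10,932 = €3,279.60. Patient pays €3,279.60; OOP now €5,882.30.
Claim 3 — €1,089: deductible already satisfied, so patient's share is 30% × €1,089 = €326.70. Adding that to €5,882.30 gives €6,209, past the €6,200 cap; patient pays only €6,200 − €5,882.30 = €317.70.

€317.70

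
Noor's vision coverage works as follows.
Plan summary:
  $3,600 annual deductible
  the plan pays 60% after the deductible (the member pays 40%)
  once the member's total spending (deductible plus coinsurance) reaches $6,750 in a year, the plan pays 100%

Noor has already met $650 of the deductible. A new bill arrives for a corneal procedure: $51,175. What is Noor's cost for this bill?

Deductible still to meet: $3,600 − $650 = $2,950.
That leaves $51,175 − $2,950 = $48,225 for coinsurance.
Coinsurance: $48,225 × 40% = $19,290.
So the member owes $2,950 + $19,290 = $22,240 before any cap.
Adding $22,240 to the $650 already spent would give $22,890, which exceeds the $6,750 cap; the member pays just $6,750 − $650 = $6,100.

$6,100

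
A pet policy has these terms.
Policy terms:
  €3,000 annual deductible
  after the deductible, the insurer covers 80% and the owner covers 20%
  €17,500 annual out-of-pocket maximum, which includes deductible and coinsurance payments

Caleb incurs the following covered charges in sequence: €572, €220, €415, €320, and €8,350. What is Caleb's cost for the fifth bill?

€2,848.40

Bill 1, €572: all of it applies to the deductible. Cost to owner: €572. OOP to date €572.
Bill 2, €220: fully absorbed by the deductible. Cost to owner: €220. OOP to date €792.
Bill 3, €415: all of it applies to the deductible. Cost to owner: €415. OOP to date €1,207.
Bill 4, €320: entire amount goes to the deductible. Owner pays €320; OOP now €1,527.
Bill 5, €8,350: €1,473 to deductible, leaving €6,877; owner's 20% is €1,375.40. Owner pays €2,848.40; OOP now €4,375.40.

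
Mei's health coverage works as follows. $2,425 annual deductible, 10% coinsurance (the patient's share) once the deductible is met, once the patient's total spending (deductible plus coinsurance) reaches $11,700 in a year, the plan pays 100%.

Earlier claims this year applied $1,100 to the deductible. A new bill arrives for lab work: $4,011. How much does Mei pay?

$1,593.60

Remaining deductible: $2,425 − $1,100 = $1,325.
After the $1,325 deductible portion, $4,011 − $1,325 = $2,686 is subject to coinsurance.
10% of $2,686 = $268.60 falls to the patient.
That puts the patient's cost at $1,325 + $268.60 = $1,593.60 before any cap.
Cumulative spending $1,100 + $1,593.60 = $2,693.60 stays under the $11,700 maximum.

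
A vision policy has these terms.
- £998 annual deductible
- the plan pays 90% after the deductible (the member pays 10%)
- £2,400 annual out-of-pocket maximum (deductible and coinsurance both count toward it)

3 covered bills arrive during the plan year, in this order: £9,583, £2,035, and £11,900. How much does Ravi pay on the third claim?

#1 (£9,583): £998 finishes the deductible; £8,585 goes to coinsurance; coinsurance £8,585 × 10% = £858.50. Member pays £1,856.50; OOP now £1,856.50.
#2 (£2,035): deductible already satisfied, so member's share is 10% × £2,035 = £203.50. Member owes £203.50 (running OOP £2,060).
#3 (£11,900): deductible already satisfied, so member's share is 10% × £11,900 = £1,190. That would push OOP to £3,250, over the £2,400 cap, so member pays £2,400 − £2,060 = £340.

£340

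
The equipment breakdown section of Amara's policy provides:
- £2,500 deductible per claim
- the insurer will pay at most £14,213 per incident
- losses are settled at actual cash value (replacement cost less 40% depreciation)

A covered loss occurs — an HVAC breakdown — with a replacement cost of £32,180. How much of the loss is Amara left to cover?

£17,967

Depreciate 40%: the covered value is £32,180 × 0.6 = £19,308.
Less the £2,500 deductible: £19,308 − £2,500 = £16,808.
The £14,213 per-incident cap binds; insurer pays £14,213.
The business owner bears the rest of the original loss: £32,180 − £14,213 = £17,967.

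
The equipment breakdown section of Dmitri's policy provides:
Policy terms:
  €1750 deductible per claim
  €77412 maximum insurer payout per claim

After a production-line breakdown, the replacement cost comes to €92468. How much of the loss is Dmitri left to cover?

€15056

Subtract the deductible: €92468 − €1750 = €90718.
€90718 exceeds the €77412 limit, so the insurer pays the limit: €77412.
Out of pocket: €92468 − €77412 = €15056.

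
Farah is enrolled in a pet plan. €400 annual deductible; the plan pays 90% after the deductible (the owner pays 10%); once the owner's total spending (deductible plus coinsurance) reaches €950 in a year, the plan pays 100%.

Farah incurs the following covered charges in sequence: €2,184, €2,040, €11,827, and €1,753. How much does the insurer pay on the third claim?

€11,659.40

#1 (€2,184): €400 finishes the deductible; €1,784 goes to coinsurance; coinsurance €1,784 × 10% = €178.40. Cost to owner: €578.40. OOP to date €578.40. Plan pays €2,184 − €578.40 = €1,605.60.
#2 (€2,040): deductible already satisfied, so owner's share is 10% × €2,040 = €204. Cost to owner: €204. OOP to date €782.40. Plan pays €2,040 − €204 = €1,836.
#3 (€11,827): 10% coinsurance on €11,827 = €1,182.70. OOP would hit €1,965.10 > €950, so the cap limits the owner to €950 − €782.40 = €167.60. Insurer: €11,827 − €167.60 = €11,659.40.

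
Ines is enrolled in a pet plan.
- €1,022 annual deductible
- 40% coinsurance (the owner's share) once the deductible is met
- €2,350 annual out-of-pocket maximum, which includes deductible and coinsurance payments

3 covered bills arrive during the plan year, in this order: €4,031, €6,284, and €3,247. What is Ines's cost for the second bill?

€124.40

Bill 1, €4,031: deductible takes €1,022, €3,009 remains; owner's 40% is €1,203.60. Owner pays €2,225.60; OOP now €2,225.60.
Bill 2, €6,284: deductible met; 40% of €6,284 = €2,513.60. Adding that to €2,225.60 gives €4,739.20, past the €2,350 cap; owner pays only €2,350 − €2,225.60 = €124.40.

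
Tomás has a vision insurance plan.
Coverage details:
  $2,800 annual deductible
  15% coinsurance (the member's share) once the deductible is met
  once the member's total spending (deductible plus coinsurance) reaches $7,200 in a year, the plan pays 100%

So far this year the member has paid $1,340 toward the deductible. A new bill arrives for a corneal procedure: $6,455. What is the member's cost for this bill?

$1,340 of the $2,800 deductible is already met, leaving $1,460.
The remaining $4,995 (= $6,455 − $1,460) moves to coinsurance.
Coinsurance: $4,995 × 15% = $749.25.
That puts the member's cost at $1,460 + $749.25 = $2,209.25 before any cap.
Total out-of-pocket so far would be $1,340 + $2,209.25 = $3,549.25, below the $7,200 cap — no reduction.

$2,209.25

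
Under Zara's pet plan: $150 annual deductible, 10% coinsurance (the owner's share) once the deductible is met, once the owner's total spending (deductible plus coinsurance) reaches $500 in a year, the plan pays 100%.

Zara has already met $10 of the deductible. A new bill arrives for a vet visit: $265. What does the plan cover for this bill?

Remaining deductible: $150 − $10 = $140.
The remaining $125 (= $265 − $140) moves to coinsurance.
Owner's 10% share of $125 is $12.50.
That puts the owner's cost at $140 + $12.50 = $152.50 before any cap.
Year-to-date out-of-pocket becomes $10 + $152.50 = $162.50, still under the $500 maximum, so no cap applies.
Insurer pays the balance: $265 − $152.50 = $112.50.

$112.50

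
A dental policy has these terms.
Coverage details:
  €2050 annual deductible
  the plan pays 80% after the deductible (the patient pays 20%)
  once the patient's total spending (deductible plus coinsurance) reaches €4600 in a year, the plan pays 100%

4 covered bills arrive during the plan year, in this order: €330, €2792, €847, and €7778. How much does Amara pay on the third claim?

€169.40

Claim 1 — €330: fully absorbed by the deductible. Cost to patient: €330. OOP to date €330.
Claim 2 — €2792: €1720 to deductible, leaving €1072; 20% of €1072 = €214.40. Patient pays €1934.40; OOP now €2264.40.
Claim 3 — €847: 20% coinsurance on €847 = €169.40. Patient pays €169.40; OOP now €2433.80.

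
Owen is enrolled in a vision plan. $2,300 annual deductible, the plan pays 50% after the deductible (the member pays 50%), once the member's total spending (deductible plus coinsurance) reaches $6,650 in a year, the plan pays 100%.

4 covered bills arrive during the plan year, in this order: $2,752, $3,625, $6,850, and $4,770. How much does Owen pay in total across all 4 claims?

Claim 1 ($2,752): $2,300 to deductible, leaving $452; coinsurance $452 × 50% = $226. Member owes $2,526 (running OOP $2,526).
Claim 2 ($3,625): deductible met; 50% of $3,625 = $1,812.50. Member owes $1,812.50 (running OOP $4,338.50).
Claim 3 ($6,850): deductible already satisfied, so member's share is 50% × $6,850 = $3,425. That would push OOP to $7,763.50, over the $6,650 cap, so member pays $6,650 − $4,338.50 = $2,311.50.
Claim 4 ($4,770): deductible met; 50% of $4,770 = $2,385. That would push OOP to $9,035, over the $6,650 cap, so member pays $6,650 − $6,650 = $0.
Summing the member's payments: $2,526 + $1,812.50 + $2,311.50 + $0 = $6,650.

$6,650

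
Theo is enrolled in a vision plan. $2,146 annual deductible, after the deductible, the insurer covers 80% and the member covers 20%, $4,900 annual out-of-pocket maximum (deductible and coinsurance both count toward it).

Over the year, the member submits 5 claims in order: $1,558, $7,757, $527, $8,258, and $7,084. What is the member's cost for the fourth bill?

Claim 1 — $1,558: fully absorbed by the deductible. Cost to member: $1,558. OOP to date $1,558.
Claim 2 — $7,757: $588 finishes the deductible; $7,169 goes to coinsurance; member's 20% is $1,433.80. Member pays $2,021.80; OOP now $3,579.80.
Claim 3 — $527: deductible already satisfied, so member's share is 20% × $527 = $105.40. Member owes $105.40 (running OOP $3,685.20).
Claim 4 — $8,258: 20% coinsurance on $8,258 = $1,651.60. OOP would hit $5,336.80 > $4,900, so the cap limits the member to $4,900 − $3,685.20 = $1,214.80.

$1,214.80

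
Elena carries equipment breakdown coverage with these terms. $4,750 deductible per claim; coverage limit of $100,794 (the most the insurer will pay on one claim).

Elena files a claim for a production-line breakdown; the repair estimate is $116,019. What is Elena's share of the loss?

Less the $4,750 deductible: $116,019 − $4,750 = $111,269.
Since $111,269 > $100,794, the payout is capped at $100,794.
Business owner's share is the uncovered remainder: $116,019 − $100,794 = $15,225.

$15,225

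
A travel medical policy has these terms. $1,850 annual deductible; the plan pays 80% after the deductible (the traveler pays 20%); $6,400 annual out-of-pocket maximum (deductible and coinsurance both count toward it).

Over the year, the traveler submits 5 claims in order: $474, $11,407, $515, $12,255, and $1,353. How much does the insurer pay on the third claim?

Bill 1, $474: entire amount goes to the deductible. Traveler pays $474; OOP now $474. Plan pays $474 − $474 = $0.
Bill 2, $11,407: $1,376 to deductible, leaving $10,031; traveler's 20% is $2,006.20. Traveler owes $3,382.20 (running OOP $3,856.20). Plan pays $11,407 − $3,382.20 = $8,024.80.
Bill 3, $515: 20% coinsurance on $515 = $103. Traveler pays $103; OOP now $3,959.20. Insurer: $515 − $103 = $412.

$412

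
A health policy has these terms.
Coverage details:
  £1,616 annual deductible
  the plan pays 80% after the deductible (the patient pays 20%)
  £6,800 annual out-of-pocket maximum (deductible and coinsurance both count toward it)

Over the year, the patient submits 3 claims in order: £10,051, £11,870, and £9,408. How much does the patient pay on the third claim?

£1,123

Claim 1 — £10,051: £1,616 finishes the deductible; £8,435 goes to coinsurance; patient's 20% is £1,687. Cost to patient: £3,303. OOP to date £3,303.
Claim 2 — £11,870: deductible already satisfied, so patient's share is 20% × £11,870 = £2,374. Cost to patient: £2,374. OOP to date £5,677.
Claim 3 — £9,408: deductible met; 20% of £9,408 = £1,881.60. Adding that to £5,677 gives £7,558.60, past the £6,800 cap; patient pays only £6,800 − £5,677 = £1,123.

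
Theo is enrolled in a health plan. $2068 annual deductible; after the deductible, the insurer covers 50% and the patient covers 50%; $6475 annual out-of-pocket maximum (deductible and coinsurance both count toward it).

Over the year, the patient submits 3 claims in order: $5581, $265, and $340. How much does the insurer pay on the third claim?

Claim 1 — $5581: $2068 finishes the deductible; $3513 goes to coinsurance; 50% of $3513 = $1756.50. Patient pays $3824.50; OOP now $3824.50. Plan pays $5581 − $3824.50 = $1756.50.
Claim 2 — $265: deductible already satisfied, so patient's share is 50% × $265 = $132.50. Patient owes $132.50 (running OOP $3957). Plan pays $265 − $132.50 = $132.50.
Claim 3 — $340: deductible already satisfied, so patient's share is 50% × $340 = $170. Patient owes $170 (running OOP $4127). Plan pays $340 − $170 = $170.

$170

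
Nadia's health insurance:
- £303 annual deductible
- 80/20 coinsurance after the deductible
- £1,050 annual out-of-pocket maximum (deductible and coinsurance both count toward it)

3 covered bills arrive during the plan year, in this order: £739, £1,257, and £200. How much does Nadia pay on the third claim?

Bill 1, £739: £303 to deductible, leaving £436; coinsurance £436 × 20% = £87.20. Patient pays £390.20; OOP now £390.20.
Bill 2, £1,257: deductible met; 20% of £1,257 = £251.40. Patient owes £251.40 (running OOP £641.60).
Bill 3, £200: 20% coinsurance on £200 = £40. Patient owes £40 (running OOP £681.60).

£40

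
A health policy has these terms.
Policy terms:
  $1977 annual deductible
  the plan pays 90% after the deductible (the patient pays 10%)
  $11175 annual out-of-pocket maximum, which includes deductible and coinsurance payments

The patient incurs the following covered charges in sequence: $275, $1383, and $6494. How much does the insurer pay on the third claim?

#1 ($275): entire amount goes to the deductible. Patient pays $275; OOP now $275. Insurer: $275 − $275 = $0.
#2 ($1383): entire amount goes to the deductible. Patient owes $1383 (running OOP $1658). Insurer: $1383 − $1383 = $0.
#3 ($6494): $319 to deductible, leaving $6175; 10% of $6175 = $617.50. Cost to patient: $936.50. OOP to date $2594.50. Insurer: $6494 − $936.50 = $5557.50.

$5557.50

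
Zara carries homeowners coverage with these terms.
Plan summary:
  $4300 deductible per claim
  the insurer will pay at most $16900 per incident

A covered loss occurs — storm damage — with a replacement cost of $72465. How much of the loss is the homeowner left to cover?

$55565

After the deductible, $72465 − $4300 = $68165 remains.
The $16900 per-incident cap binds; insurer pays $16900.
The homeowner bears the rest of the original loss: $72465 − $16900 = $55565.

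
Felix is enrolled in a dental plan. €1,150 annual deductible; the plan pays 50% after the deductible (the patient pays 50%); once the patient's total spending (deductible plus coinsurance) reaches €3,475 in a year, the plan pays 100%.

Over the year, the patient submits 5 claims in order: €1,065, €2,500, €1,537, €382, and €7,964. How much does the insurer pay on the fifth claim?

€7,806

Bill 1, €1,065: entire amount goes to the deductible. Cost to patient: €1,065. OOP to date €1,065. Plan pays €1,065 − €1,065 = €0.
Bill 2, €2,500: deductible takes €85, €2,415 remains; coinsurance €2,415 × 50% = €1,207.50. Patient pays €1,292.50; OOP now €2,357.50. Insurer: €2,500 − €1,292.50 = €1,207.50.
Bill 3, €1,537: deductible already satisfied, so patient's share is 50% × €1,537 = €768.50. Cost to patient: €768.50. OOP to date €3,126. Plan pays €1,537 − €768.50 = €768.50.
Bill 4, €382: deductible met; 50% of €382 = €191. Patient owes €191 (running OOP €3,317). Insurer: €382 − €191 = €191.
Bill 5, €7,964: deductible met; 50% of €7,964 = €3,982. That would push OOP to €7,299, over the €3,475 cap, so patient pays €3,475 − €3,317 = €158. Plan pays €7,964 − €158 = €7,806.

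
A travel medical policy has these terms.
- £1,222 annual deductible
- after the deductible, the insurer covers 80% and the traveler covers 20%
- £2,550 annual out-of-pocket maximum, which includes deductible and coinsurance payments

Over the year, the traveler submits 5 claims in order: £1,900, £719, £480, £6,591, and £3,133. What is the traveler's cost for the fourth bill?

Claim 1 (£1,900): £1,222 to deductible, leaving £678; coinsurance £678 × 20% = £135.60. Traveler owes £1,357.60 (running OOP £1,357.60).
Claim 2 (£719): deductible met; 20% of £719 = £143.80. Traveler owes £143.80 (running OOP £1,501.40).
Claim 3 (£480): deductible already satisfied, so traveler's share is 20% × £480 = £96. Traveler pays £96; OOP now £1,597.40.
Claim 4 (£6,591): 20% coinsurance on £6,591 = £1,318.20. OOP would hit £2,915.60 > £2,550, so the cap limits the traveler to £2,550 − £1,597.40 = £952.60.

£952.60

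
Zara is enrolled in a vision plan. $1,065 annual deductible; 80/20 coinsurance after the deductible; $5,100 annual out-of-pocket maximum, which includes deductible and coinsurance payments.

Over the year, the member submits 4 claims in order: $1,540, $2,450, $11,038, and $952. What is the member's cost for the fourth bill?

$190.40

#1 ($1,540): $1,065 finishes the deductible; $475 goes to coinsurance; member's 20% is $95. Member pays $1,160; OOP now $1,160.
#2 ($2,450): 20% coinsurance on $2,450 = $490. Member owes $490 (running OOP $1,650).
#3 ($11,038): deductible already satisfied, so member's share is 20% × $11,038 = $2,207.60. Member owes $2,207.60 (running OOP $3,857.60).
#4 ($952): deductible already satisfied, so member's share is 20% × $952 = $190.40. Member owes $190.40 (running OOP $4,048).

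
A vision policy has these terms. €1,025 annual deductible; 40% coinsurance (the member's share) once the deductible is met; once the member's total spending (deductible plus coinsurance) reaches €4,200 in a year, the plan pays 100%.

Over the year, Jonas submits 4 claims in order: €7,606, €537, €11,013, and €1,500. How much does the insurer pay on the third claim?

Claim 1 — €7,606: deductible takes €1,025, €6,581 remains; member's 40% is €2,632.40. Cost to member: €3,657.40. OOP to date €3,657.40. Plan pays €7,606 − €3,657.40 = €3,948.60.
Claim 2 — €537: deductible met; 40% of €537 = €214.80. Cost to member: €214.80. OOP to date €3,872.20. Insurer: €537 − €214.80 = €322.20.
Claim 3 — €11,013: deductible already satisfied, so member's share is 40% × €11,013 = €4,405.20. Adding that to €3,872.20 gives €8,277.40, past the €4,200 cap; member pays only €4,200 − €3,872.20 = €327.80. Insurer: €11,013 − €327.80 = €10,685.20.

€10,685.20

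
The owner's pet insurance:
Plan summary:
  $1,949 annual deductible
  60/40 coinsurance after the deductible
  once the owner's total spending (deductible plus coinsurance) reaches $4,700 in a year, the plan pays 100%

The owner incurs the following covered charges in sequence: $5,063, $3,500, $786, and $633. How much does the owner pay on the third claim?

$105.40

Claim 1 ($5,063): $1,949 to deductible, leaving $3,114; 40% of $3,114 = $1,245.60. Owner pays $3,194.60; OOP now $3,194.60.
Claim 2 ($3,500): 40% coinsurance on $3,500 = $1,400. Owner owes $1,400 (running OOP $4,594.60).
Claim 3 ($786): deductible met; 40% of $786 = $314.40. Adding that to $4,594.60 gives $4,909, past the $4,700 cap; owner pays only $4,700 − $4,594.60 = $105.40.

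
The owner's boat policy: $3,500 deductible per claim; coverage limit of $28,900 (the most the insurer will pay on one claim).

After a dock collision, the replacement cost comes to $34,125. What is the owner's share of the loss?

After the deductible, $34,125 − $3,500 = $30,625 remains.
Since $30,625 > $28,900, the payout is capped at $28,900.
The owner bears the rest of the original loss: $34,125 − $28,900 = $5,225.

$5,225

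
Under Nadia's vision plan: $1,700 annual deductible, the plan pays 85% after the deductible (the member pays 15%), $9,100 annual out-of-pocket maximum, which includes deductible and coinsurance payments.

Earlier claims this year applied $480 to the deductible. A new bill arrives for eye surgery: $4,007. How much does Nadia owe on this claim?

Remaining deductible: $1,700 − $480 = $1,220.
After the $1,220 deductible portion, $4,007 − $1,220 = $2,787 is subject to coinsurance.
Member's 15% share of $2,787 is $418.05.
So the member owes $1,220 + $418.05 = $1,638.05 before any cap.
Year-to-date out-of-pocket becomes $480 + $1,638.05 = $2,118.05, still under the $9,100 maximum, so no cap applies.

$1,638.05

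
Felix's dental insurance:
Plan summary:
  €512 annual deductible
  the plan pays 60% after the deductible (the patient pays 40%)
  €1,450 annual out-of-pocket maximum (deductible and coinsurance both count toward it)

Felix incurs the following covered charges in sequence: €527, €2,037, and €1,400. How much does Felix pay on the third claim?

€117.20

#1 (€527): €512 to deductible, leaving €15; 40% of €15 = €6. Patient owes €518 (running OOP €518).
#2 (€2,037): deductible met; 40% of €2,037 = €814.80. Patient owes €814.80 (running OOP €1,332.80).
#3 (€1,400): deductible already satisfied, so patient's share is 40% × €1,400 = €560. That would push OOP to €1,892.80, over the €1,450 cap, so patient pays €1,450 − €1,332.80 = €117.20.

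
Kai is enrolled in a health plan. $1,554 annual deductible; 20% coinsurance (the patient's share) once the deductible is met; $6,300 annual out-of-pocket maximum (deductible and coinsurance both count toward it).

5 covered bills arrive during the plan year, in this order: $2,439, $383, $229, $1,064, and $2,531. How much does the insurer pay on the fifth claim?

Bill 1, $2,439: $1,554 finishes the deductible; $885 goes to coinsurance; coinsurance $885 × 20% = $177. Cost to patient: $1,731. OOP to date $1,731. Insurer: $2,439 − $1,731 = $708.
Bill 2, $383: deductible met; 20% of $383 = $76.60. Patient pays $76.60; OOP now $1,807.60. Plan pays $383 − $76.60 = $306.40.
Bill 3, $229: 20% coinsurance on $229 = $45.80. Patient pays $45.80; OOP now $1,853.40. Plan pays $229 − $45.80 = $183.20.
Bill 4, $1,064: deductible already satisfied, so patient's share is 20% × $1,064 = $212.80. Cost to patient: $212.80. OOP to date $2,066.20. Plan pays $1,064 − $212.80 = $851.20.
Bill 5, $2,531: 20% coinsurance on $2,531 = $506.20. Patient pays $506.20; OOP now $2,572.40. Insurer: $2,531 − $506.20 = $2,024.80.

$2,024.80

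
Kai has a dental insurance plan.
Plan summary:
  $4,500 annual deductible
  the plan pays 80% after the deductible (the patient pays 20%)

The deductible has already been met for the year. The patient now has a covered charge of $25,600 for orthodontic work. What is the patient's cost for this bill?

With the deductible met, the entire $25,600 is subject to coinsurance.
Patient's 20% share of $25,600 is $5,120.

$5,120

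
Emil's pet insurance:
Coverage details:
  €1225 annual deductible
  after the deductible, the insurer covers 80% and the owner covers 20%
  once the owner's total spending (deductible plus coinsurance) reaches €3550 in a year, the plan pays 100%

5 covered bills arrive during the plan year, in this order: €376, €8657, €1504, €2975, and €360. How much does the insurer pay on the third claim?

Bill 1, €376: entire amount goes to the deductible. Cost to owner: €376. OOP to date €376. Plan pays €376 − €376 = €0.
Bill 2, €8657: €849 finishes the deductible; €7808 goes to coinsurance; 20% of €7808 = €1561.60. Owner owes €2410.60 (running OOP €2786.60). Plan pays €8657 − €2410.60 = €6246.40.
Bill 3, €1504: deductible met; 20% of €1504 = €300.80. Cost to owner: €300.80. OOP to date €3087.40. Plan pays €1504 − €300.80 = €1203.20.

€1203.20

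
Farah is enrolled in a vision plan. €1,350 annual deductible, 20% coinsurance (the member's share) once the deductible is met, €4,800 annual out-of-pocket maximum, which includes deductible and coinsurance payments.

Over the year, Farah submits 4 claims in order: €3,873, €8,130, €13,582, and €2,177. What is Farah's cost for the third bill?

€1,319.40

Claim 1 — €3,873: €1,350 to deductible, leaving €2,523; member's 20% is €504.60. Member owes €1,854.60 (running OOP €1,854.60).
Claim 2 — €8,130: deductible already satisfied, so member's share is 20% × €8,130 = €1,626. Cost to member: €1,626. OOP to date €3,480.60.
Claim 3 — €13,582: 20% coinsurance on €13,582 = €2,716.40. OOP would hit €6,197 > €4,800, so the cap limits the member to €4,800 − €3,480.60 = €1,319.40.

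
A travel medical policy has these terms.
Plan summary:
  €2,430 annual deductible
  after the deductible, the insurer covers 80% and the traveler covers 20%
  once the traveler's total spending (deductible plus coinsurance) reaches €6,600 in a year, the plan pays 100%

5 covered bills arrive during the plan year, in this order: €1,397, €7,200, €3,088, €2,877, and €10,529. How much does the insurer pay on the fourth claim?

Bill 1, €1,397: all of it applies to the deductible. Cost to traveler: €1,397. OOP to date €1,397. Plan pays €1,397 − €1,397 = €0.
Bill 2, €7,200: €1,033 finishes the deductible; €6,167 goes to coinsurance; traveler's 20% is €1,233.40. Traveler owes €2,266.40 (running OOP €3,663.40). Plan pays €7,200 − €2,266.40 = €4,933.60.
Bill 3, €3,088: 20% coinsurance on €3,088 = €617.60. Traveler pays €617.60; OOP now €4,281. Insurer: €3,088 − €617.60 = €2,470.40.
Bill 4, €2,877: deductible met; 20% of €2,877 = €575.40. Cost to traveler: €575.40. OOP to date €4,856.40. Insurer: €2,877 − €575.40 = €2,301.60.

€2,301.60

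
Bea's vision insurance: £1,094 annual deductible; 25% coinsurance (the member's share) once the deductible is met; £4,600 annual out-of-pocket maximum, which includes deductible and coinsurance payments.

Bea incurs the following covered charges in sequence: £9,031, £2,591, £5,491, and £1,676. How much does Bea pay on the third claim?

Claim 1 — £9,031: £1,094 finishes the deductible; £7,937 goes to coinsurance; coinsurance £7,937 × 25% = £1,984.25. Member owes £3,078.25 (running OOP £3,078.25).
Claim 2 — £2,591: deductible already satisfied, so member's share is 25% × £2,591 = £647.75. Member owes £647.75 (running OOP £3,726).
Claim 3 — £5,491: 25% coinsurance on £5,491 = £1,372.75. Adding that to £3,726 gives £5,098.75, past the £4,600 cap; member pays only £4,600 − £3,726 = £874.

£874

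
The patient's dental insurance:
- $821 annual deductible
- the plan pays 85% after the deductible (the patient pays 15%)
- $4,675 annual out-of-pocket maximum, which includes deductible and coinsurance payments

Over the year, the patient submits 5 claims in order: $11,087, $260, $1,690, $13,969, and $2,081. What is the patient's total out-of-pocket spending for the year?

$4,675

Claim 1 ($11,087): $821 finishes the deductible; $10,266 goes to coinsurance; coinsurance $10,266 × 15% = $1,539.90. Patient owes $2,360.90 (running OOP $2,360.90).
Claim 2 ($260): deductible met; 15% of $260 = $39. Patient owes $39 (running OOP $2,399.90).
Claim 3 ($1,690): deductible already satisfied, so patient's share is 15% × $1,690 = $253.50. Patient owes $253.50 (running OOP $2,653.40).
Claim 4 ($13,969): deductible already satisfied, so patient's share is 15% × $13,969 = $2,095.35. OOP would hit $4,748.75 > $4,675, so the cap limits the patient to $4,675 − $2,653.40 = $2,021.60.
Claim 5 ($2,081): deductible met; 15% of $2,081 = $312.15. That would push OOP to $4,987.15, over the $4,675 cap, so patient pays $4,675 − $4,675 = $0.
Total paid by the patient: $2,360.90 + $39 + $253.50 + $2,021.60 + $0 = $4,675.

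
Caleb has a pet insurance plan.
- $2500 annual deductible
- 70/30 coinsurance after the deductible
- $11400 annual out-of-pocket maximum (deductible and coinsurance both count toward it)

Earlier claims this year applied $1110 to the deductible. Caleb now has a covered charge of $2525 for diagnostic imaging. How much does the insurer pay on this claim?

$1110 of the $2500 deductible is already met, leaving $1390.
That leaves $2525 − $1390 = $1135 for coinsurance.
Coinsurance: $1135 × 30% = $340.50.
Owner responsibility before any cap: $1390 + $340.50 = $1730.50.
Year-to-date out-of-pocket becomes $1110 + $1730.50 = $2840.50, still under the $11400 maximum, so no cap applies.
Insurer pays the balance: $2525 − $1730.50 = $794.50.

$794.50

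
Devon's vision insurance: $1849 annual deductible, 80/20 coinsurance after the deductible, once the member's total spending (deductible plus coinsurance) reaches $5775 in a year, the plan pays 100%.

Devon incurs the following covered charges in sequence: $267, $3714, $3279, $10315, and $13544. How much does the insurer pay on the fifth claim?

Claim 1 — $267: entire amount goes to the deductible. Member pays $267; OOP now $267. Plan pays $267 − $267 = $0.
Claim 2 — $3714: deductible takes $1582, $2132 remains; 20% of $2132 = $426.40. Member pays $2008.40; OOP now $2275.40. Plan pays $3714 − $2008.40 = $1705.60.
Claim 3 — $3279: 20% coinsurance on $3279 = $655.80. Member pays $655.80; OOP now $2931.20. Insurer: $3279 − $655.80 = $2623.20.
Claim 4 — $10315: deductible met; 20% of $10315 = $2063. Cost to member: $2063. OOP to date $4994.20. Insurer: $10315 − $2063 = $8252.
Claim 5 — $13544: deductible already satisfied, so member's share is 20% × $13544 = $2708.80. That would push OOP to $7703, over the $5775 cap, so member pays $5775 − $4994.20 = $780.80. Plan pays $13544 − $780.80 = $12763.20.

$12763.20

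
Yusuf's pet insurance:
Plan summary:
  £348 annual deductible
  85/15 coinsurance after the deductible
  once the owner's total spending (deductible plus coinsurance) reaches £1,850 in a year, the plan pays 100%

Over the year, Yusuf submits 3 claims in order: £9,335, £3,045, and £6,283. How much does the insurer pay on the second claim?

Claim 1 — £9,335: deductible takes £348, £8,987 remains; 15% of £8,987 = £1,348.05. Cost to owner: £1,696.05. OOP to date £1,696.05. Plan pays £9,335 − £1,696.05 = £7,638.95.
Claim 2 — £3,045: deductible met; 15% of £3,045 = £456.75. Adding that to £1,696.05 gives £2,152.80, past the £1,850 cap; owner pays only £1,850 − £1,696.05 = £153.95. Insurer: £3,045 − £153.95 = £2,891.05.

£2,891.05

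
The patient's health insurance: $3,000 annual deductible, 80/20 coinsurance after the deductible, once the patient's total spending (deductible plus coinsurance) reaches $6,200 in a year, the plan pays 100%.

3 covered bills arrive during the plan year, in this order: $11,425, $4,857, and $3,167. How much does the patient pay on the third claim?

$543.60

#1 ($11,425): $3,000 finishes the deductible; $8,425 goes to coinsurance; patient's 20% is $1,685. Cost to patient: $4,685. OOP to date $4,685.
#2 ($4,857): deductible met; 20% of $4,857 = $971.40. Patient owes $971.40 (running OOP $5,656.40).
#3 ($3,167): deductible met; 20% of $3,167 = $633.40. That would push OOP to $6,289.80, over the $6,200 cap, so patient pays $6,200 − $5,656.40 = $543.60.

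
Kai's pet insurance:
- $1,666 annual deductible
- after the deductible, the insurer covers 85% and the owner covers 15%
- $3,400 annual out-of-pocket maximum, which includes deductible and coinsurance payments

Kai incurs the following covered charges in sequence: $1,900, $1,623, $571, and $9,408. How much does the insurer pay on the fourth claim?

$8,038.20

#1 ($1,900): deductible takes $1,666, $234 remains; coinsurance $234 × 15% = $35.10. Owner owes $1,701.10 (running OOP $1,701.10). Insurer: $1,900 − $1,701.10 = $198.90.
#2 ($1,623): deductible met; 15% of $1,623 = $243.45. Owner owes $243.45 (running OOP $1,944.55). Plan pays $1,623 − $243.45 = $1,379.55.
#3 ($571): 15% coinsurance on $571 = $85.65. Owner pays $85.65; OOP now $2,030.20. Plan pays $571 − $85.65 = $485.35.
#4 ($9,408): deductible met; 15% of $9,408 = $1,411.20. That would push OOP to $3,441.40, over the $3,400 cap, so owner pays $3,400 − $2,030.20 = $1,369.80. Insurer: $9,408 − $1,369.80 = $8,038.20.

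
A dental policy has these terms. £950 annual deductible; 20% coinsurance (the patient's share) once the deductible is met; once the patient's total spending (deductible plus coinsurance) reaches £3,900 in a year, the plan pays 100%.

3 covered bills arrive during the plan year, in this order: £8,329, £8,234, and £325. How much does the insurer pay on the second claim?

£6,759.80

Bill 1, £8,329: £950 finishes the deductible; £7,379 goes to coinsurance; patient's 20% is £1,475.80. Patient owes £2,425.80 (running OOP £2,425.80). Plan pays £8,329 − £2,425.80 = £5,903.20.
Bill 2, £8,234: deductible met; 20% of £8,234 = £1,646.80. Adding that to £2,425.80 gives £4,072.60, past the £3,900 cap; patient pays only £3,900 − £2,425.80 = £1,474.20. Plan pays £8,234 − £1,474.20 = £6,759.80.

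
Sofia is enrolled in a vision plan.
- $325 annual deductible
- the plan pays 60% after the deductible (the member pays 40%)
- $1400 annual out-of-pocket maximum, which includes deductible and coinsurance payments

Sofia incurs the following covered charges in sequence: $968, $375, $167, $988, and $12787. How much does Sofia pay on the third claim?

Claim 1 — $968: deductible takes $325, $643 remains; member's 40% is $257.20. Cost to member: $582.20. OOP to date $582.20.
Claim 2 — $375: deductible already satisfied, so member's share is 40% × $375 = $150. Cost to member: $150. OOP to date $732.20.
Claim 3 — $167: deductible met; 40% of $167 = $66.80. Cost to member: $66.80. OOP to date $799.

$66.80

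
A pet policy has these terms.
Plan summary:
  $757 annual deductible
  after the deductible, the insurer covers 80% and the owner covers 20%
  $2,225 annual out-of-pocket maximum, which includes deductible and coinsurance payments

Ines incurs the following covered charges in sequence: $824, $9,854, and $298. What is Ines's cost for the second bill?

Bill 1, $824: $757 finishes the deductible; $67 goes to coinsurance; 20% of $67 = $13.40. Cost to owner: $770.40. OOP to date $770.40.
Bill 2, $9,854: deductible met; 20% of $9,854 = $1,970.80. OOP would hit $2,741.20 > $2,225, so the cap limits the owner to $2,225 − $770.40 = $1,454.60.

$1,454.60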